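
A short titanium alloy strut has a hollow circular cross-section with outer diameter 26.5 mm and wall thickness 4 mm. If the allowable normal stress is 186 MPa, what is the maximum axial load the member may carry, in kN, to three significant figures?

52.6 kN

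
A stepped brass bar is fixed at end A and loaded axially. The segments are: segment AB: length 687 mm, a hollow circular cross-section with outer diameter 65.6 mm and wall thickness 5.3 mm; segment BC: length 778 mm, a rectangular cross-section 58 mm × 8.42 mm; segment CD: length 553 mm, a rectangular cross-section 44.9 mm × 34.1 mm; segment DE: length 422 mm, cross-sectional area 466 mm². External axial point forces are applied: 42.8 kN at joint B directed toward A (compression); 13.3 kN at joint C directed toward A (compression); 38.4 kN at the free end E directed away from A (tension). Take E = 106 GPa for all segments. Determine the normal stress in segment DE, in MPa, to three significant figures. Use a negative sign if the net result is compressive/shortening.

82.4 MPa

Internal axial forces (sectioning from the free end, tension +): N_DE = 38.4 kN, N_CD = 38.4 kN, N_BC = 25.1 kN, N_AB = -17.7 kN.
σ_DE = N_DE/A_DE = 38400/466 = 82.4 MPa.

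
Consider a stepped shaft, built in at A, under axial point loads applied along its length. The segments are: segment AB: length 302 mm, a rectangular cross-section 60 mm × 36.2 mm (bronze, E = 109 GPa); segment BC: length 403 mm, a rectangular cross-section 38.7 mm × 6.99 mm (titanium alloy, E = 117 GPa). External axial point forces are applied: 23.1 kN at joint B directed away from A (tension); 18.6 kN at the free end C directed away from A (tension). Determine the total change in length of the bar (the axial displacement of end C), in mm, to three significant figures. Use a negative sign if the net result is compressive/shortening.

Internal axial forces (sectioning from the free end, tension +): N_BC = 18.6 kN, N_AB = 41.7 kN.
A_AB = 2172 mm².
A_BC = 270.5 mm².
δ_AB = 41700·302/(2172·109000) = 0.05319 mm
δ_BC = 18600·403/(270.5·117000) = 0.2368 mm
δ = Σδ_i = 0.29 mm.

0.290 mm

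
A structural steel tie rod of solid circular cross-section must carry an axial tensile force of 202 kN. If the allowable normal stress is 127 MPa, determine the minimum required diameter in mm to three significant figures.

Required area A ≥ P/σ_allow = 202000/127 = 1591 mm².
For a solid circular section, d ≥ √(4A/π) = 45 mm.

45.0 mm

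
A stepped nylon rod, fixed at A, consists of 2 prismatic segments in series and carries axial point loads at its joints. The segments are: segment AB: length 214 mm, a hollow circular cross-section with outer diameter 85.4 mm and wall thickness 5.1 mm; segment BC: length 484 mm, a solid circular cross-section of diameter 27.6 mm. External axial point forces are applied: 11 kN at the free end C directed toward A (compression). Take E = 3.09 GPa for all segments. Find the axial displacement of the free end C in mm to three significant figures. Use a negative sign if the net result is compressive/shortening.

-3.47 mm

Internal axial forces (sectioning from the free end, tension +): N_BC = -11 kN, N_AB = -11 kN.
A_AB = 1287 mm².
A_BC = 598.3 mm².
δ_AB = -11000·214/(1287·3090) = -0.5921 mm
δ_BC = -11000·484/(598.3·3090) = -2.88 mm
δ = Σδ_i = -3.472 mm.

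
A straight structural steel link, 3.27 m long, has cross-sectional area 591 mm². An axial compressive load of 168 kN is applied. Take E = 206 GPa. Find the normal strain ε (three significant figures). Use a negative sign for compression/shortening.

σ = N/A = -284.3 MPa; ε = σ/E = -284.3/206000 = -1.380e-03.

-0.00138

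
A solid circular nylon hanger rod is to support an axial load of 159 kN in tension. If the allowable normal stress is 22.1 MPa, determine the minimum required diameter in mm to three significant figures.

Required area A ≥ P/σ_allow = 159000/22.1 = 7195 mm².
For a solid circular section, d ≥ √(4A/π) = 95.71 mm.

95.7 mm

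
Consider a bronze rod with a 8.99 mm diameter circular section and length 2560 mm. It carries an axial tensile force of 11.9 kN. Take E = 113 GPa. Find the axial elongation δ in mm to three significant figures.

4.25 mm

A = 63.48 mm².
δ_mech = NL/(AE) = 11900·2560/(63.48·113000) = 4.247 mm.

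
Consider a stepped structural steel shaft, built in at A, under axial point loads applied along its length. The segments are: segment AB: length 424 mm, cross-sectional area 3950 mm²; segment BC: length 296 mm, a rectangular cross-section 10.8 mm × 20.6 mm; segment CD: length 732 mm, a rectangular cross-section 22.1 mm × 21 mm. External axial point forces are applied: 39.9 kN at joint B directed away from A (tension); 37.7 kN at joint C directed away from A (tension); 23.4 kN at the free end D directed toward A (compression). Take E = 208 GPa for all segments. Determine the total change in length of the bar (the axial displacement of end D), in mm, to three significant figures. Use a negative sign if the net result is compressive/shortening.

-0.0580 mm

Internal axial forces (sectioning from the free end, tension +): N_CD = -23.4 kN, N_BC = 14.3 kN, N_AB = 54.2 kN.
A_BC = 222.5 mm².
A_CD = 464.1 mm².
δ_AB = 54200·424/(3950·208000) = 0.02797 mm
δ_BC = 14300·296/(222.5·208000) = 0.09147 mm
δ_CD = -23400·732/(464.1·208000) = -0.1774 mm
δ = Σδ_i = -0.058 mm.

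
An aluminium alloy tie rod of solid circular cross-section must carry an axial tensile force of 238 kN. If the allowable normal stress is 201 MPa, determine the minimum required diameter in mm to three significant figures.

Required area A ≥ P/σ_allow = 238000/201 = 1184 mm².
For a solid circular section, d ≥ √(4A/π) = 38.83 mm.

38.8 mm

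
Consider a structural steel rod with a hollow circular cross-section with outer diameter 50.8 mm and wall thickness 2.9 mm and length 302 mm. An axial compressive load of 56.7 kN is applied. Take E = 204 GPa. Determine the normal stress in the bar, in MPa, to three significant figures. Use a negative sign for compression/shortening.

A = 436.4 mm².
σ = N/A = -56700/436.4 = -129.9 MPa.

-130 MPa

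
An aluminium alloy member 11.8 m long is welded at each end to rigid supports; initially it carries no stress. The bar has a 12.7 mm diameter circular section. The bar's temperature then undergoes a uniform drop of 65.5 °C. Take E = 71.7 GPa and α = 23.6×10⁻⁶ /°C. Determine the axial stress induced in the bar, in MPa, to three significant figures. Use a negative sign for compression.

Free thermal expansion αLΔT = 23.6e-6 · 11800 · -65.5 = -18.24 mm.
The walls impose strain ε = −(-18.24)/11800 = 1.5458e-03; σ = Eε = 71700 · 1.5458e-03 = 110.8 MPa.

111 MPa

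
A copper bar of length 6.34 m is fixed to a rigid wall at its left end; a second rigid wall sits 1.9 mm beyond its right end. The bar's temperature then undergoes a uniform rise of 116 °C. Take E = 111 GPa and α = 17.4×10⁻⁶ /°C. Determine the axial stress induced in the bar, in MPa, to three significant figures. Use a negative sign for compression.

Free thermal expansion αLΔT = 17.4e-6 · 6340 · 116 = 12.8 mm.
The walls engage after the gap closes; constrained expansion = 12.8 − 1.9 = 10.9 mm.
The walls impose strain ε = −(10.9)/6340 = -1.7187e-03; σ = Eε = 111000 · -1.7187e-03 = -190.8 MPa.

-191 MPa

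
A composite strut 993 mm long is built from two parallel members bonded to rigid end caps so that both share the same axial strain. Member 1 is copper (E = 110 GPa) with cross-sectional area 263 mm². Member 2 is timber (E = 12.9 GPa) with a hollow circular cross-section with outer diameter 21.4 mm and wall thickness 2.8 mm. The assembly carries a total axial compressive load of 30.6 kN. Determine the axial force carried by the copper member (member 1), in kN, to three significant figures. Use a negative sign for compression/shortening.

-28.5 kN

A_2 = 163.6 mm².
Equal strain + equilibrium ⇒ each member carries load in proportion to AE: A₁E₁ = 28930000 N, A₂E₂ = 2111000 N, ΣAE = 31040000 N.
F₁ = P·A₁E₁/ΣAE = -30600·28930000/31040000 = -28520 N.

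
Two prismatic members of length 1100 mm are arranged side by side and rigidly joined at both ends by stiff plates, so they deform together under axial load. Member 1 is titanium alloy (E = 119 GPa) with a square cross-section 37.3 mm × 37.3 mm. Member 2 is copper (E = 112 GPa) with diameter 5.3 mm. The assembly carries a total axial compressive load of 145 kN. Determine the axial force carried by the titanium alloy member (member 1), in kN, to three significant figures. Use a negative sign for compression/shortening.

A_1 = 1391 mm².
A_2 = 22.06 mm².
Equal strain + equilibrium ⇒ each member carries load in proportion to AE: A₁E₁ = 165600000 N, A₂E₂ = 2471000 N, ΣAE = 168000000 N.
F₁ = P·A₁E₁/ΣAE = -145000·165600000/168000000 = -142900 N.

-143 kN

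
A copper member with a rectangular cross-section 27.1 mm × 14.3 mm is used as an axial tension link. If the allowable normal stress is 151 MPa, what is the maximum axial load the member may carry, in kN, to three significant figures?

58.5 kN

A = 387.5 mm².
P_max = σ_allow · A = 151 · 387.5 = 58520 N = 58.52 kN.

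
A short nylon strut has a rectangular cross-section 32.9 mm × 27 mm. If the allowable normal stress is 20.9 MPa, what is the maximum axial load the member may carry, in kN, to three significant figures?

A = 888.3 mm².
P_max = σ_allow · A = 20.9 · 888.3 = 18570 N = 18.57 kN.

18.6 kN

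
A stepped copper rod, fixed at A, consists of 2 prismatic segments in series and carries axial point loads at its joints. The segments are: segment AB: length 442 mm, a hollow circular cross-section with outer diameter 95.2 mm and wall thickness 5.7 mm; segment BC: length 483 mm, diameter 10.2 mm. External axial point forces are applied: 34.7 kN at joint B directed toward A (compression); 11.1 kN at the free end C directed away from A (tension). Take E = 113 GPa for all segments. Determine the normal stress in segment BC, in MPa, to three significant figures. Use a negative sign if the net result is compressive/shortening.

136 MPa

Internal axial forces (sectioning from the free end, tension +): N_BC = 11.1 kN, N_AB = -23.6 kN.
A_BC = 81.71 mm².
σ_BC = N_BC/A_BC = 11100/81.71 = 135.8 MPa.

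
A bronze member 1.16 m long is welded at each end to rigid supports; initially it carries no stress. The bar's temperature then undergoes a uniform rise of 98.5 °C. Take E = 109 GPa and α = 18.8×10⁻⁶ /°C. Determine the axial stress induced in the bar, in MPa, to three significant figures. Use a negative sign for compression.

-202 MPa

Free thermal expansion αLΔT = 18.8e-6 · 1160 · 98.5 = 2.148 mm.
The walls impose strain ε = −(2.148)/1160 = -1.8518e-03; σ = Eε = 109000 · -1.8518e-03 = -201.8 MPa.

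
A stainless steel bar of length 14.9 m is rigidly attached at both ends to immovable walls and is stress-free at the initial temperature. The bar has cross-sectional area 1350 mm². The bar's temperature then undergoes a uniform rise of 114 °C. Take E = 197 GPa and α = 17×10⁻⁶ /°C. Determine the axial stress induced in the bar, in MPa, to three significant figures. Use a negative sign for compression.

-382 MPa

Free thermal expansion αLΔT = 17e-6 · 14900 · 114 = 28.88 mm.
The walls impose strain ε = −(28.88)/14900 = -1.9380e-03; σ = Eε = 197000 · -1.9380e-03 = -381.8 MPa.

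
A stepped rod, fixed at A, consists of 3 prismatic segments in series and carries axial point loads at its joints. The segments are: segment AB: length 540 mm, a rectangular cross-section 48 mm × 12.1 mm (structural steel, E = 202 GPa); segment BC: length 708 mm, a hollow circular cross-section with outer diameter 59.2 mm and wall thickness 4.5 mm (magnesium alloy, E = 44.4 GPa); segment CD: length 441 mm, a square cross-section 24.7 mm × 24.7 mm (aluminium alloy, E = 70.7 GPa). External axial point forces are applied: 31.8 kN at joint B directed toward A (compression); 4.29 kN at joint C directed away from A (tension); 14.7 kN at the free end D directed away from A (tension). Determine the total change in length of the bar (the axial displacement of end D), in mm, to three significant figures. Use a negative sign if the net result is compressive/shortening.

0.483 mm

Internal axial forces (sectioning from the free end, tension +): N_CD = 14.7 kN, N_BC = 18.99 kN, N_AB = -12.81 kN.
A_AB = 580.8 mm².
A_BC = 773.3 mm².
A_CD = 610.1 mm².
δ_AB = -12810·540/(580.8·202000) = -0.05896 mm
δ_BC = 18990·708/(773.3·44400) = 0.3916 mm
δ_CD = 14700·441/(610.1·70700) = 0.1503 mm
δ = Σδ_i = 0.4829 mm.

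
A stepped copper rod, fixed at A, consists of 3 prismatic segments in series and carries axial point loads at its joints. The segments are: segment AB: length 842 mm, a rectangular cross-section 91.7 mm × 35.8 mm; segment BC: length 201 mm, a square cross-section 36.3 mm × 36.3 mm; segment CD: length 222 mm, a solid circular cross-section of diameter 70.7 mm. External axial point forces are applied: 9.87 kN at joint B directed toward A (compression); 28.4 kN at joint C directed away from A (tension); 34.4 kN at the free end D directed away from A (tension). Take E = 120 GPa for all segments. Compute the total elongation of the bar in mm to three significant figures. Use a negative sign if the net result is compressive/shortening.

Internal axial forces (sectioning from the free end, tension +): N_CD = 34.4 kN, N_BC = 62.8 kN, N_AB = 52.93 kN.
A_AB = 3283 mm².
A_BC = 1318 mm².
A_CD = 3926 mm².
δ_AB = 52930·842/(3283·120000) = 0.1131 mm
δ_BC = 62800·201/(1318·120000) = 0.07983 mm
δ_CD = 34400·222/(3926·120000) = 0.01621 mm
δ = Σδ_i = 0.2092 mm.

0.209 mm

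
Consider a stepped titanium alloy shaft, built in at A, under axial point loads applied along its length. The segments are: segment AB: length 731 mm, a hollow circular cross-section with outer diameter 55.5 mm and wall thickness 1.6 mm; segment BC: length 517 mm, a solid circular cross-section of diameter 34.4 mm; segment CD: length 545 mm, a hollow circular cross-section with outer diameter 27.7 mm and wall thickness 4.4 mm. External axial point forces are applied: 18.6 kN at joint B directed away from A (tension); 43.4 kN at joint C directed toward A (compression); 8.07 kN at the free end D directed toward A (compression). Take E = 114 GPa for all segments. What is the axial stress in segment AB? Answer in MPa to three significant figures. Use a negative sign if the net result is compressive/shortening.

Internal axial forces (sectioning from the free end, tension +): N_CD = -8.07 kN, N_BC = -51.47 kN, N_AB = -32.87 kN.
A_AB = 270.9 mm².
σ_AB = N_AB/A_AB = -32870/270.9 = -121.3 MPa.

-121 MPa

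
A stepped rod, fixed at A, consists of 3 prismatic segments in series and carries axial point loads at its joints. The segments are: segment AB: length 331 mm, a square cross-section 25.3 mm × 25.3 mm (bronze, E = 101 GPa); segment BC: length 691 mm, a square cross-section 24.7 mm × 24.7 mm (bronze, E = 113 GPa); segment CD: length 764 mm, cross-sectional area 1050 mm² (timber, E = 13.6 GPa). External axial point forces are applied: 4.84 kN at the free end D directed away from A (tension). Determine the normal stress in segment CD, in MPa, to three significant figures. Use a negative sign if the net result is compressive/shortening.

4.61 MPa

Internal axial forces (sectioning from the free end, tension +): N_CD = 4.84 kN, N_BC = 4.84 kN, N_AB = 4.84 kN.
σ_CD = N_CD/A_CD = 4840/1050 = 4.61 MPa.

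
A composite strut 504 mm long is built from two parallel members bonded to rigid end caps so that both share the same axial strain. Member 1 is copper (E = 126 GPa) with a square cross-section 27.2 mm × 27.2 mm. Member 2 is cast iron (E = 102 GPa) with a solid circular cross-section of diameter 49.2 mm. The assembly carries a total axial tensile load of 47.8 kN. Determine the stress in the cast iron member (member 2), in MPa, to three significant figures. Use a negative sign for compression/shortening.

A_1 = 739.8 mm².
A_2 = 1901 mm².
Equal strain + equilibrium ⇒ each member carries load in proportion to AE: A₁E₁ = 93220000 N, A₂E₂ = 193900000 N, ΣAE = 287100000 N.
σ₂ = P·E₂/ΣAE = 47800·102000/287100000 = 16.98 MPa.

17.0 MPa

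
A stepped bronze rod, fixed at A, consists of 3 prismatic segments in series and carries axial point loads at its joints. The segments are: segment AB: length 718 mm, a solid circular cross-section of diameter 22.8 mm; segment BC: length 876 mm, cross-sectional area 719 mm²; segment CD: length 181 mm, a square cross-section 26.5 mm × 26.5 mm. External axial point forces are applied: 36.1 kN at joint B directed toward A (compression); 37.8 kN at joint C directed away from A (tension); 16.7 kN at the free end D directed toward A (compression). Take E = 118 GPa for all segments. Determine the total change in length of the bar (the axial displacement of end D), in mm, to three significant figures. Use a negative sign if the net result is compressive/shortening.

Internal axial forces (sectioning from the free end, tension +): N_CD = -16.7 kN, N_BC = 21.1 kN, N_AB = -15 kN.
A_AB = 408.3 mm².
A_CD = 702.2 mm².
δ_AB = -15000·718/(408.3·118000) = -0.2235 mm
δ_BC = 21100·876/(719·118000) = 0.2179 mm
δ_CD = -16700·181/(702.2·118000) = -0.03648 mm
δ = Σδ_i = -0.04217 mm.

-0.0422 mm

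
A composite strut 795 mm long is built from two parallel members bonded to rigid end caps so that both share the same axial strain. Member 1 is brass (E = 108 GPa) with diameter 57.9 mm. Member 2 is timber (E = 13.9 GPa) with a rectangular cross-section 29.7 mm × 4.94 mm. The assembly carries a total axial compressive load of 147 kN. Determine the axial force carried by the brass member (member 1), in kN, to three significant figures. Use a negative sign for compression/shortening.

A_1 = 2633 mm².
A_2 = 146.7 mm².
Equal strain + equilibrium ⇒ each member carries load in proportion to AE: A₁E₁ = 284400000 N, A₂E₂ = 2039000 N, ΣAE = 286400000 N.
F₁ = P·A₁E₁/ΣAE = -147000·284400000/286400000 = -146000 N.

-146 kN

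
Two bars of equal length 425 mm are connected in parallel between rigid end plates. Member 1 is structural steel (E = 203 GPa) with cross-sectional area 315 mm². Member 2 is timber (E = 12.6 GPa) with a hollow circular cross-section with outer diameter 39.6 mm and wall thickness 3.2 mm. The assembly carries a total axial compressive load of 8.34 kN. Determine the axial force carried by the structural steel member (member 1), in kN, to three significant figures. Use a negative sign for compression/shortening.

-7.78 kN

A_2 = 365.9 mm².
Equal strain + equilibrium ⇒ each member carries load in proportion to AE: A₁E₁ = 63940000 N, A₂E₂ = 4611000 N, ΣAE = 68560000 N.
F₁ = P·A₁E₁/ΣAE = -8340·63940000/68560000 = -7779 N.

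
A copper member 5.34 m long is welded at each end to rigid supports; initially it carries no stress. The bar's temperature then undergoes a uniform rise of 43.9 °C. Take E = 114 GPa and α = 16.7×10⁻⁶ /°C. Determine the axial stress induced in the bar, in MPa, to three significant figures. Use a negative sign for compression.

Free thermal expansion αLΔT = 16.7e-6 · 5340 · 43.9 = 3.915 mm.
The walls impose strain ε = −(3.915)/5340 = -7.3313e-04; σ = Eε = 114000 · -7.3313e-04 = -83.58 MPa.

-83.6 MPa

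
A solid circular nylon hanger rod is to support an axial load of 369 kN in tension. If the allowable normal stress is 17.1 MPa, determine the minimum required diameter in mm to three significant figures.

166 mm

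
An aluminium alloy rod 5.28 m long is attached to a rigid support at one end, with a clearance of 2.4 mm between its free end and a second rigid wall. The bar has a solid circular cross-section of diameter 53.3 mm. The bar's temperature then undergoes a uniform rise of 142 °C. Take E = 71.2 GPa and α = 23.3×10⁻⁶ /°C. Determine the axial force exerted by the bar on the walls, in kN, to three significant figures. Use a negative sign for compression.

Free thermal expansion αLΔT = 23.3e-6 · 5280 · 142 = 17.47 mm.
The walls engage after the gap closes; constrained expansion = 17.47 − 2.4 = 15.07 mm.
The walls impose strain ε = −(15.07)/5280 = -2.8541e-03; σ = Eε = 71200 · -2.8541e-03 = -203.2 MPa.
Wall reaction R = σ·A = -203.2·2231 = -453400 N = -453.4 kN.

-453 kN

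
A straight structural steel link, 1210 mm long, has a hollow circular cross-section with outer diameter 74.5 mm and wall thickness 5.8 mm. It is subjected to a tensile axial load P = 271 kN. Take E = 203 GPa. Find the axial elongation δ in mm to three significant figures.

A = 1252 mm².
δ_mech = NL/(AE) = 271000·1210/(1252·203000) = 1.29 mm.

1.29 mm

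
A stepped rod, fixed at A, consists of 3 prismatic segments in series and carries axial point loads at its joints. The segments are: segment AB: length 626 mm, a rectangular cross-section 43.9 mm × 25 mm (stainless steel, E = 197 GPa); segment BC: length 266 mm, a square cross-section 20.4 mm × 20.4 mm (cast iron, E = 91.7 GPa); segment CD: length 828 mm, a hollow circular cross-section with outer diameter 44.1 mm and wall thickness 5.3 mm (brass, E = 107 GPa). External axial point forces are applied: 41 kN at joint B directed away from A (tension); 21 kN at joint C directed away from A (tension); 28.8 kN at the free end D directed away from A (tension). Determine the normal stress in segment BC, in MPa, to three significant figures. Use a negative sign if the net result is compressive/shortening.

Internal axial forces (sectioning from the free end, tension +): N_CD = 28.8 kN, N_BC = 49.8 kN, N_AB = 90.8 kN.
A_BC = 416.2 mm².
σ_BC = N_BC/A_BC = 49800/416.2 = 119.7 MPa.

120 MPa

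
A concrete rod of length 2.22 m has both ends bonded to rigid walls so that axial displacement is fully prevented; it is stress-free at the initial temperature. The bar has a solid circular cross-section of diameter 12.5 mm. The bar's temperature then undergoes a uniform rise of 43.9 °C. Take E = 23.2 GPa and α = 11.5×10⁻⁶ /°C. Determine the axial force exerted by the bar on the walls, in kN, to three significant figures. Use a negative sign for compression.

-1.44 kN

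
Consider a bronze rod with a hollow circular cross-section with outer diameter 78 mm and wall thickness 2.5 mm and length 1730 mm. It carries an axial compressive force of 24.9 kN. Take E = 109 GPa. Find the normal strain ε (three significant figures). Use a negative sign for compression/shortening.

-3.85e-04

A = 593 mm².
σ = N/A = -41.99 MPa; ε = σ/E = -41.99/109000 = -3.852e-04.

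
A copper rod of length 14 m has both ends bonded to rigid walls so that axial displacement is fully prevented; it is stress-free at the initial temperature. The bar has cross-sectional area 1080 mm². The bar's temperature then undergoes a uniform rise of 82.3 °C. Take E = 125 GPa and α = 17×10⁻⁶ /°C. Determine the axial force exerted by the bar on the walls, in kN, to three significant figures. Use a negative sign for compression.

-189 kN

Free thermal expansion αLΔT = 17e-6 · 14000 · 82.3 = 19.59 mm.
The walls impose strain ε = −(19.59)/14000 = -1.3991e-03; σ = Eε = 125000 · -1.3991e-03 = -174.9 MPa.
Wall reaction R = σ·A = -174.9·1080 = -188900 N = -188.9 kN.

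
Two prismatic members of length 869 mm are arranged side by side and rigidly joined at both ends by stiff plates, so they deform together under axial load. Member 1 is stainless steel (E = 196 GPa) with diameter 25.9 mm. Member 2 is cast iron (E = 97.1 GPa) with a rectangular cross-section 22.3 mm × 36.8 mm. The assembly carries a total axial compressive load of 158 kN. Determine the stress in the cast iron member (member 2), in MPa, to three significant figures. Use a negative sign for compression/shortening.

-83.9 MPa

A_1 = 526.9 mm².
A_2 = 820.6 mm².
Equal strain + equilibrium ⇒ each member carries load in proportion to AE: A₁E₁ = 103300000 N, A₂E₂ = 79680000 N, ΣAE = 182900000 N.
σ₂ = P·E₂/ΣAE = -158000·97100/182900000 = -83.86 MPa.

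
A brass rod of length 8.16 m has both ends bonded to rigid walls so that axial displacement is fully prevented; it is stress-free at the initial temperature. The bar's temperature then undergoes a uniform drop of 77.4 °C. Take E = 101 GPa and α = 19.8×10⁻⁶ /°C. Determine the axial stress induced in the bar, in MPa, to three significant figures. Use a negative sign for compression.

Free thermal expansion αLΔT = 19.8e-6 · 8160 · -77.4 = -12.51 mm.
The walls impose strain ε = −(-12.51)/8160 = 1.5325e-03; σ = Eε = 101000 · 1.5325e-03 = 154.8 MPa.

155 MPa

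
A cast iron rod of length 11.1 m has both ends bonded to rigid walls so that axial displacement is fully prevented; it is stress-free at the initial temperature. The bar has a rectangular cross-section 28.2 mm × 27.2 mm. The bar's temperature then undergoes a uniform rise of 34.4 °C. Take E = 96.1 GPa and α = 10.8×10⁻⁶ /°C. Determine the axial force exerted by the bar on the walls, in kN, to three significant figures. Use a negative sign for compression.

-27.4 kN

Free thermal expansion αLΔT = 10.8e-6 · 11100 · 34.4 = 4.124 mm.
The walls impose strain ε = −(4.124)/11100 = -3.7152e-04; σ = Eε = 96100 · -3.7152e-04 = -35.7 MPa.
Wall reaction R = σ·A = -35.7·767 = -27390 N = -27.39 kN.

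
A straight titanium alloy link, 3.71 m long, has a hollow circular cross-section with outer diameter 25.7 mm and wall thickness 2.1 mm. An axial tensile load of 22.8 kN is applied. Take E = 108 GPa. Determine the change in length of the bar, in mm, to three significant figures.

A = 155.7 mm².
δ_mech = NL/(AE) = 22800·3710/(155.7·108000) = 5.03 mm.

5.03 mm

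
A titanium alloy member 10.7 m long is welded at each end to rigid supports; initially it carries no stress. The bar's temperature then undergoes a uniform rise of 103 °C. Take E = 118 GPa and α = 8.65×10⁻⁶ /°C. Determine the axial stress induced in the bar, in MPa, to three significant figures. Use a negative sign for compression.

-105 MPa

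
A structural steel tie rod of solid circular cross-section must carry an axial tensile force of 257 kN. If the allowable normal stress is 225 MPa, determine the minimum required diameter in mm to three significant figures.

Required area A ≥ P/σ_allow = 257000/225 = 1142 mm².
For a solid circular section, d ≥ √(4A/π) = 38.14 mm.

38.1 mm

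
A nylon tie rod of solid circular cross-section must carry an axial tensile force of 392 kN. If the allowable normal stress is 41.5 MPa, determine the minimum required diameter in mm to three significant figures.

Required area A ≥ P/σ_allow = 392000/41.5 = 9446 mm².
For a solid circular section, d ≥ √(4A/π) = 109.7 mm.

110 mm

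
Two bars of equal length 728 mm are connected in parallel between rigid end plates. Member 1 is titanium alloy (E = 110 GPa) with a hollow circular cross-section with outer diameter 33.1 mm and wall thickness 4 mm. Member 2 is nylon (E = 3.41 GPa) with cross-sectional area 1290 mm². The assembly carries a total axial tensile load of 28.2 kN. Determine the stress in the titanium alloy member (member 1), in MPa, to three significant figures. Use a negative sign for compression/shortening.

69.5 MPa

A_1 = 365.7 mm².
Equal strain + equilibrium ⇒ each member carries load in proportion to AE: A₁E₁ = 40220000 N, A₂E₂ = 4399000 N, ΣAE = 44620000 N.
σ₁ = P·E₁/ΣAE = 28200·110000/44620000 = 69.51 MPa.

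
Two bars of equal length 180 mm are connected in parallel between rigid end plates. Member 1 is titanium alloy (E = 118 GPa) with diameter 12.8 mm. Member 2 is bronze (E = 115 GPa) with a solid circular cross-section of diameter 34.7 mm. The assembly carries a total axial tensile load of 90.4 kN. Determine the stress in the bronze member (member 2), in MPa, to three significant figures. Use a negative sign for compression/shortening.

83.9 MPa

A_1 = 128.7 mm².
A_2 = 945.7 mm².
Equal strain + equilibrium ⇒ each member carries load in proportion to AE: A₁E₁ = 15180000 N, A₂E₂ = 108800000 N, ΣAE = 123900000 N.
σ₂ = P·E₂/ΣAE = 90400·115000/123900000 = 83.88 MPa.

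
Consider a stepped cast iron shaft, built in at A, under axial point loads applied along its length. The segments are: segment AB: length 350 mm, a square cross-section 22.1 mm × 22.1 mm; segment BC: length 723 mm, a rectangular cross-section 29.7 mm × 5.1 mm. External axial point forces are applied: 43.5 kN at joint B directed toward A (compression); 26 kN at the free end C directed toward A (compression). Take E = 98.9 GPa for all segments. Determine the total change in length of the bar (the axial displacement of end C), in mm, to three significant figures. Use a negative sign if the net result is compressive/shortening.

Internal axial forces (sectioning from the free end, tension +): N_BC = -26 kN, N_AB = -69.5 kN.
A_AB = 488.4 mm².
A_BC = 151.5 mm².
δ_AB = -69500·350/(488.4·98900) = -0.5036 mm
δ_BC = -26000·723/(151.5·98900) = -1.255 mm
δ = Σδ_i = -1.758 mm.

-1.76 mm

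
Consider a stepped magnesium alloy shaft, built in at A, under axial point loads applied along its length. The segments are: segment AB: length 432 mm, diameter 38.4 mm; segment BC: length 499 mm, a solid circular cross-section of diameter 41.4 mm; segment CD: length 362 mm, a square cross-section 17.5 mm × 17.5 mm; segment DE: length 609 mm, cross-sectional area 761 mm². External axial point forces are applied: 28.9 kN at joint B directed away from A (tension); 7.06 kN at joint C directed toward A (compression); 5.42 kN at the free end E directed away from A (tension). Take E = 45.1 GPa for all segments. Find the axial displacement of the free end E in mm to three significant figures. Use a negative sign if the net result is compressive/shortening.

0.450 mm

Internal axial forces (sectioning from the free end, tension +): N_DE = 5.42 kN, N_CD = 5.42 kN, N_BC = -1.64 kN, N_AB = 27.26 kN.
A_AB = 1158 mm².
A_BC = 1346 mm².
A_CD = 306.2 mm².
δ_AB = 27260·432/(1158·45100) = 0.2255 mm
δ_BC = -1640·499/(1346·45100) = -0.01348 mm
δ_CD = 5420·362/(306.2·45100) = 0.1421 mm
δ_DE = 5420·609/(761·45100) = 0.09617 mm
δ = Σδ_i = 0.4502 mm.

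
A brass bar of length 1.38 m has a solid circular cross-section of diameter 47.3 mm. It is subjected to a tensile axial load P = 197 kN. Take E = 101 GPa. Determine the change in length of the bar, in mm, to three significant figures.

A = 1757 mm².
δ_mech = NL/(AE) = 197000·1380/(1757·101000) = 1.532 mm.

1.53 mm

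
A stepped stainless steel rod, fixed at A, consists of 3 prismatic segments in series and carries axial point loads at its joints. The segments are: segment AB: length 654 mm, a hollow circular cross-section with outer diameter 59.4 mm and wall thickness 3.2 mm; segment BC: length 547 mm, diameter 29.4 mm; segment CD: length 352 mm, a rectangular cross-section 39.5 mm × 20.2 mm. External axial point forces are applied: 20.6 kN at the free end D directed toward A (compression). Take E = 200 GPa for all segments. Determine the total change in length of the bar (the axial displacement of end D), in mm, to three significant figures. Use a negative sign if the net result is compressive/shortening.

Internal axial forces (sectioning from the free end, tension +): N_CD = -20.6 kN, N_BC = -20.6 kN, N_AB = -20.6 kN.
A_AB = 565 mm².
A_BC = 678.9 mm².
A_CD = 797.9 mm².
δ_AB = -20600·654/(565·200000) = -0.1192 mm
δ_BC = -20600·547/(678.9·200000) = -0.08299 mm
δ_CD = -20600·352/(797.9·200000) = -0.04544 mm
δ = Σδ_i = -0.2477 mm.

-0.248 mm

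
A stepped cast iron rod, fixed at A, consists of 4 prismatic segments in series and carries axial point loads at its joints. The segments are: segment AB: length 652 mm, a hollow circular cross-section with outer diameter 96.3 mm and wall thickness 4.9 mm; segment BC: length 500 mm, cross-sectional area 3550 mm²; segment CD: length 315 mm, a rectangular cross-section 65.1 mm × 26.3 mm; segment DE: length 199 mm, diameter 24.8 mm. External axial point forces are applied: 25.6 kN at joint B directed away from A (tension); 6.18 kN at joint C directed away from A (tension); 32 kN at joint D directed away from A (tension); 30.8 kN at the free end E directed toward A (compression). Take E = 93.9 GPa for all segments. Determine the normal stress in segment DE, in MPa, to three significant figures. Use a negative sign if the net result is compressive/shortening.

-63.8 MPa

Internal axial forces (sectioning from the free end, tension +): N_DE = -30.8 kN, N_CD = 1.2 kN, N_BC = 7.38 kN, N_AB = 32.98 kN.
A_DE = 483.1 mm².
σ_DE = N_DE/A_DE = -30800/483.1 = -63.76 MPa.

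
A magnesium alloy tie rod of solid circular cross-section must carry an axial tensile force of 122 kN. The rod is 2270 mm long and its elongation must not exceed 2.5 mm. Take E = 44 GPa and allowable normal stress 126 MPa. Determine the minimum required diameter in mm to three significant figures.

Required area A ≥ P/σ_allow = 122000/126 = 968.3 mm².
For a solid circular section, d ≥ √(4A/π) = 35.11 mm.
Elongation limit: A ≥ PL/(Eδ_allow) = 122000·2270/(44000·2.5) = 2518 mm² ⇒ d ≥ 56.62 mm.
The elongation limit governs.

56.6 mm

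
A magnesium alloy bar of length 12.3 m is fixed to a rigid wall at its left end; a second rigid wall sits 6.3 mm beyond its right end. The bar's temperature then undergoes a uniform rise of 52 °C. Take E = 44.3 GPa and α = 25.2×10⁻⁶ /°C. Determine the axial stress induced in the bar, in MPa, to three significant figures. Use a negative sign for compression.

-35.4 MPa

Free thermal expansion αLΔT = 25.2e-6 · 12300 · 52 = 16.12 mm.
The walls engage after the gap closes; constrained expansion = 16.12 − 6.3 = 9.818 mm.
The walls impose strain ε = −(9.818)/12300 = -7.9820e-04; σ = Eε = 44300 · -7.9820e-04 = -35.36 MPa.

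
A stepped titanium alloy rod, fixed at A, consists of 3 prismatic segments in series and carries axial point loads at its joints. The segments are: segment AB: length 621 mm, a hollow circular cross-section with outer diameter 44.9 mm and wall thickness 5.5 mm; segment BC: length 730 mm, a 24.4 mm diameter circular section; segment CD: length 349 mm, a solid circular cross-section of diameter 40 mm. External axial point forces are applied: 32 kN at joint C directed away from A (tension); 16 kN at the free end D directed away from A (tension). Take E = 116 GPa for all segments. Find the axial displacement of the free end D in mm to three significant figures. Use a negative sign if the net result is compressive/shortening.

Internal axial forces (sectioning from the free end, tension +): N_CD = 16 kN, N_BC = 48 kN, N_AB = 48 kN.
A_AB = 680.8 mm².
A_BC = 467.6 mm².
A_CD = 1257 mm².
δ_AB = 48000·621/(680.8·116000) = 0.3775 mm
δ_BC = 48000·730/(467.6·116000) = 0.646 mm
δ_CD = 16000·349/(1257·116000) = 0.03831 mm
δ = Σδ_i = 1.062 mm.

1.06 mm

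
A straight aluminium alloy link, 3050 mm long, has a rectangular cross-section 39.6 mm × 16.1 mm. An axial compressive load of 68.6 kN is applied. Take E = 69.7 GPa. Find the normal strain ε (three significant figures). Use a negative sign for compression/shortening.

-0.00154

A = 637.6 mm².
σ = N/A = -107.6 MPa; ε = σ/E = -107.6/69700 = -1.544e-03.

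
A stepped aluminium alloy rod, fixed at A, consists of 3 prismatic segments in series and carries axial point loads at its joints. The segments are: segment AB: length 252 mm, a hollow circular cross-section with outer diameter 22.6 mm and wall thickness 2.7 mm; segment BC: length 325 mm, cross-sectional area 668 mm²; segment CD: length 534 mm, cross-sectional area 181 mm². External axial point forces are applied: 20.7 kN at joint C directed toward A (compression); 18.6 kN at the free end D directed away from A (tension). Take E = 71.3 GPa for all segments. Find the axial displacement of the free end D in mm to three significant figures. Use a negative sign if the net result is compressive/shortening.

Internal axial forces (sectioning from the free end, tension +): N_CD = 18.6 kN, N_BC = -2.1 kN, N_AB = -2.1 kN.
A_AB = 168.8 mm².
δ_AB = -2100·252/(168.8·71300) = -0.04397 mm
δ_BC = -2100·325/(668·71300) = -0.01433 mm
δ_CD = 18600·534/(181·71300) = 0.7696 mm
δ = Σδ_i = 0.7113 mm.

0.711 mm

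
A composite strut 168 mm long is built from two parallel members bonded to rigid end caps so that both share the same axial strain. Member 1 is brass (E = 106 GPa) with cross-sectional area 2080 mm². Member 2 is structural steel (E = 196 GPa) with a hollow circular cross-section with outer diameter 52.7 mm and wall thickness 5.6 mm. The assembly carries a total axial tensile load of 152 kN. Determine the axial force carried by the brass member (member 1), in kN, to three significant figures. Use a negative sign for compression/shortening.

A_2 = 828.6 mm².
Equal strain + equilibrium ⇒ each member carries load in proportion to AE: A₁E₁ = 220500000 N, A₂E₂ = 162400000 N, ΣAE = 382900000 N.
F₁ = P·A₁E₁/ΣAE = 152000·220500000/382900000 = 87530 N.

87.5 kN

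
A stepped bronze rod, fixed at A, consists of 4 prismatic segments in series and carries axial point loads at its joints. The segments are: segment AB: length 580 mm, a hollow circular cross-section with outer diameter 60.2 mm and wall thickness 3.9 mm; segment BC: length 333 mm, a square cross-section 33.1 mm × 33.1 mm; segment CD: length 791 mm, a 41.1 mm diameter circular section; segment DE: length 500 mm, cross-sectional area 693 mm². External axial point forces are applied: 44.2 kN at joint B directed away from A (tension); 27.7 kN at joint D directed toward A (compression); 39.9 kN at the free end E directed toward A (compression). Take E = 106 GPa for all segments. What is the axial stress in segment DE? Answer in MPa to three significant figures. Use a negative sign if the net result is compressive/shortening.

Internal axial forces (sectioning from the free end, tension +): N_DE = -39.9 kN, N_CD = -67.6 kN, N_BC = -67.6 kN, N_AB = -23.4 kN.
σ_DE = N_DE/A_DE = -39900/693 = -57.58 MPa.

-57.6 MPa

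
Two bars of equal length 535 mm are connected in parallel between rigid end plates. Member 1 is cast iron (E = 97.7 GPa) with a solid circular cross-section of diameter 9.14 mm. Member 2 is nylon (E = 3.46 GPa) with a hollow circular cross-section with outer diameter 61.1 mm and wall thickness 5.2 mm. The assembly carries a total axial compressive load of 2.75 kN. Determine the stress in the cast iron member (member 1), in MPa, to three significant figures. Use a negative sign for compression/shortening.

A_1 = 65.61 mm².
A_2 = 913.2 mm².
Equal strain + equilibrium ⇒ each member carries load in proportion to AE: A₁E₁ = 6410000 N, A₂E₂ = 3160000 N, ΣAE = 9570000 N.
σ₁ = P·E₁/ΣAE = -2750·97700/9570000 = -28.07 MPa.

-28.1 MPa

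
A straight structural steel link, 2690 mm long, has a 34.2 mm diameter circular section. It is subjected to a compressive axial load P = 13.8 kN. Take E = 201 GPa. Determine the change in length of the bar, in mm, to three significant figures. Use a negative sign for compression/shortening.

A = 918.6 mm².
δ_mech = NL/(AE) = -13800·2690/(918.6·201000) = -0.201 mm.

-0.201 mm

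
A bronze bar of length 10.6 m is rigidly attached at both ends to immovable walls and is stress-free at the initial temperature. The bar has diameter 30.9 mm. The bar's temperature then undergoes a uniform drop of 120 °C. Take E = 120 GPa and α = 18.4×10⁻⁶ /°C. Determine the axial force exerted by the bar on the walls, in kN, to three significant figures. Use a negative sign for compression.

Free thermal expansion αLΔT = 18.4e-6 · 10600 · -120 = -23.4 mm.
The walls impose strain ε = −(-23.4)/10600 = 2.2080e-03; σ = Eε = 120000 · 2.2080e-03 = 265 MPa.
Wall reaction R = σ·A = 265·749.9 = 198700 N = 198.7 kN.

199 kN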